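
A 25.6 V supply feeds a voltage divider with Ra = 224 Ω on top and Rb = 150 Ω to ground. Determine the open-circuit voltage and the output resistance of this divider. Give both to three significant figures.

V_th is the open-circuit tap voltage: 25.6 × 150/(224 + 150) = 10.3 V.
With the supply zeroed, Ra and Rb appear in parallel from the tap: R_th = Ra‖Rb = (224 × 150)/374.0 = 89.8 Ω.

V_th = 10.3 V, R_th = 89.8 Ω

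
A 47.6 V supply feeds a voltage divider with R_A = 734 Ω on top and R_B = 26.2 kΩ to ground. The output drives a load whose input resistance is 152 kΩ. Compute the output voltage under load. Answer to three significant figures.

V_out ≈ 46.1 V

The load sits in parallel with R_B: R_B‖R_L = (26200 × 152000) / (26200 + 152000) = 22350 Ω.
V_out = 47.6 × 22350 / (734 + 22350) = 47.6 × 22350/23080 = 46.1 V.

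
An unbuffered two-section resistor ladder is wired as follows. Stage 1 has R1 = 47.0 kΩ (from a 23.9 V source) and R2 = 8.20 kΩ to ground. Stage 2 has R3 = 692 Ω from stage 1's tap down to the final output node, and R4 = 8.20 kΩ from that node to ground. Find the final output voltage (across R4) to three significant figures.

V_out ≈ 1.83 V

Stage 2 presents R3+R4 = 8892 Ω as a load on stage 1's tap.
Stage 1's lower leg becomes R2‖(R3+R4) = 4266 Ω, so V_mid = 23.9 × 4266/51270 = 1.989 V.
Stage 2 is itself unloaded: V_out = V_mid × R4/(R3+R4) = 1.989 × 8200/8892 = 1.83 V.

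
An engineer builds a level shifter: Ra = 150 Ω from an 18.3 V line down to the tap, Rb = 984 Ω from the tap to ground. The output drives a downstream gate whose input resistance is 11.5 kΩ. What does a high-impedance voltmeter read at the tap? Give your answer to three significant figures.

V_out ≈ 15.7 V

The load sits in parallel with Rb: Rb‖R_L = (984 × 11500) / (984 + 11500) = 906.4 Ω.
V_out = 18.3 × 906.4 / (150 + 906.4) = 18.3 × 906.4/1056 = 15.7 V.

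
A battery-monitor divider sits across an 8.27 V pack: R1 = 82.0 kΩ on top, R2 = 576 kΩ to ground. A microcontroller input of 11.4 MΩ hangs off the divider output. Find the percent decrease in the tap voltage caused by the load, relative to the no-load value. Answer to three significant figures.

The divider's output (Thévenin) resistance is R1‖R2 = 71.78 kΩ.
Fractional drop under load = R_th/(R_th + R_L) = 71.78 / (71.78 + 11400) = 0.006257.
So the output falls by 0.626 %.

0.626 %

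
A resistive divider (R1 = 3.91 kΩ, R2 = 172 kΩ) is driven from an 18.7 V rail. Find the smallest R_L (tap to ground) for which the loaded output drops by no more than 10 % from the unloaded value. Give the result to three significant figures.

R_L(min) ≈ 34.4 kΩ

Output resistance R_th = R1‖R2 = (3.91 × 172)/175.9 = 3.823 kΩ.
The fractional drop is R_th/(R_th + R_L); requiring this ≤ 0.100 gives R_L ≥ R_th(1/0.100 − 1) = 3.823 × 9.000 = 34.4 kΩ.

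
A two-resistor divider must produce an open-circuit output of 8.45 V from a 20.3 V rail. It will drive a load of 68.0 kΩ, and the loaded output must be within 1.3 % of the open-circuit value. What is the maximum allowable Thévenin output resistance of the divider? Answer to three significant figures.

R_th ≤ 896 Ω

Loading drop = R_th/(R_th + R_L) ≤ 0.0130, so R_th ≤ R_L · ε/(1−ε) = 68.0 kΩ × 0.0130/0.9870 = 896 Ω.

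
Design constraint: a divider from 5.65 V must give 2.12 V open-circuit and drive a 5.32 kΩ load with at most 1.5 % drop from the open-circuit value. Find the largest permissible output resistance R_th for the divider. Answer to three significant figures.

Loading drop = R_th/(R_th + R_L) ≤ 0.0150, so R_th ≤ R_L · ε/(1−ε) = 5.32 kΩ × 0.0150/0.9850 = 81.0 Ω.

R_th ≤ 81.0 Ω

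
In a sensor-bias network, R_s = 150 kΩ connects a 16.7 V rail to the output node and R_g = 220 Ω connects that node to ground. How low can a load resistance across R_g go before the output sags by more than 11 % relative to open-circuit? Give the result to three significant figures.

Output resistance R_th = R_s‖R_g = (150000 × 220)/150200 = 219.7 Ω.
The fractional drop is R_th/(R_th + R_L); requiring this ≤ 0.110 gives R_L ≥ R_th(1/0.110 − 1) = 219.7 × 8.091 = 1.78 kΩ.

R_L(min) ≈ 1.78 kΩ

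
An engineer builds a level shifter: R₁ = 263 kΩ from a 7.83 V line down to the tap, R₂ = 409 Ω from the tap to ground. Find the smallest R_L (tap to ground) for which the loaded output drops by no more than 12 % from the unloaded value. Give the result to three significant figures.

R_L(min) ≈ 2.99 kΩ

Output resistance R_th = R₁‖R₂ = (263000 × 409)/263400 = 408.4 Ω.
The fractional drop is R_th/(R_th + R_L); requiring this ≤ 0.120 gives R_L ≥ R_th(1/0.120 − 1) = 408.4 × 7.333 = 2.99 kΩ.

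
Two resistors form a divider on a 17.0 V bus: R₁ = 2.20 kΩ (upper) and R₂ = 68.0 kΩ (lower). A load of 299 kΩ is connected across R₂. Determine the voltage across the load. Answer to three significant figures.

V_out ≈ 16.4 V

The load sits in parallel with R₂: R₂‖R_L = (68.0 × 299) / (68.0 + 299) = 55.40 kΩ.
V_out = 17.0 × 55.40 / (2.20 + 55.40) = 17.0 × 55.40/57.60 = 16.4 V.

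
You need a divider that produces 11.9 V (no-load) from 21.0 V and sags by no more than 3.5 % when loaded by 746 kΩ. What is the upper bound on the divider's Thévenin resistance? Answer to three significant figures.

Loading drop = R_th/(R_th + R_L) ≤ 0.0350, so R_th ≤ R_L · ε/(1−ε) = 746 kΩ × 0.0350/0.9650 = 27.1 kΩ.

R_th ≤ 27.1 kΩ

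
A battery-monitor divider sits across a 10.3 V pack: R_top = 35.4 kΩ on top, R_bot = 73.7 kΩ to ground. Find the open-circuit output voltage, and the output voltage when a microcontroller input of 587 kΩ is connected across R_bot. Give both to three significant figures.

Unloaded: 6.96 V; loaded: 6.69 V

Open-circuit: V = 10.3 × 73.7/(35.4 + 73.7) = 6.96 V.
With the load, R_bot becomes R_bot‖R_L = 65.48 kΩ, so V = 10.3 × 65.48/100.9 = 6.69 V.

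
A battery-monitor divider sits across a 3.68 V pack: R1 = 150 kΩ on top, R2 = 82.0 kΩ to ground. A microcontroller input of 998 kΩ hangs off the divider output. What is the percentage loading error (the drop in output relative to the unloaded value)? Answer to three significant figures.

5.04 %

The divider's output (Thévenin) resistance is R1‖R2 = 53.02 kΩ.
Fractional drop under load = R_th/(R_th + R_L) = 53.02 / (53.02 + 998) = 0.05044.
So the output falls by 5.04 %.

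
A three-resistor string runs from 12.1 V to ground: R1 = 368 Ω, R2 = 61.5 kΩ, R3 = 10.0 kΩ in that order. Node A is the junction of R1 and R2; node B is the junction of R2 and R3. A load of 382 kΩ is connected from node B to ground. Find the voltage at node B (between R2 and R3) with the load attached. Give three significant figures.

At node B, R3 is in parallel with the load: R3‖R_L = 9745 Ω.
Below node A the resistance is R2 + (R3‖R_L) = 71240 Ω, so V_A = 12.1 × 71240/71610 = 12.04 V.
Then V_B = V_A × (R3‖R_L)/(R2 + R3‖R_L) = 12.04 × 9745/71240 = 1.65 V.

V ≈ 1.65 V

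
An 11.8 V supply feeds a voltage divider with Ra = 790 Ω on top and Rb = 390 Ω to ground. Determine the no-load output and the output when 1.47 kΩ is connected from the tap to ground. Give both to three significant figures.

Open-circuit: V = 11.8 × 390/(790 + 390) = 3.90 V.
With the load, Rb becomes Rb‖R_L = 308.2 Ω, so V = 11.8 × 308.2/1098 = 3.31 V.

Unloaded: 3.90 V; loaded: 3.31 V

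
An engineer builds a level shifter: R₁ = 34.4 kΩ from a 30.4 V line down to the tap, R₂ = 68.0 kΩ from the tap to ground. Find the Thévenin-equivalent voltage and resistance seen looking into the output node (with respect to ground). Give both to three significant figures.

V_th = 20.2 V, R_th = 22.8 kΩ

V_th is the open-circuit tap voltage: 30.4 × 68.0/(34.4 + 68.0) = 20.2 V.
With the supply zeroed, R₁ and R₂ appear in parallel from the tap: R_th = R₁‖R₂ = (34.4 × 68.0)/102.4 = 22.8 kΩ.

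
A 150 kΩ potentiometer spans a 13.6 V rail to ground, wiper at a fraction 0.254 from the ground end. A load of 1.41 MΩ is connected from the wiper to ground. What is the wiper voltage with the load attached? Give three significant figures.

The wiper splits the pot into (1−α)R = 111.9 kΩ above and αR = 38.10 kΩ below.
Lower section ‖ load = 37.10 kΩ.
V_wiper = 13.6 × 37.10/(111.9 + 37.10) = 3.39 V.

V ≈ 3.39 V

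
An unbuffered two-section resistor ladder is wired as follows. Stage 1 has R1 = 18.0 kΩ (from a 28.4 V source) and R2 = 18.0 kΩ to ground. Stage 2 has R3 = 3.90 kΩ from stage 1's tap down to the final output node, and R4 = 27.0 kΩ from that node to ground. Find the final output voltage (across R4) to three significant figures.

Stage 2 presents R3+R4 = 30.90 kΩ as a load on stage 1's tap.
Stage 1's lower leg becomes R2‖(R3+R4) = 11.37 kΩ, so V_mid = 28.4 × 11.37/29.37 = 11.00 V.
Stage 2 is itself unloaded: V_out = V_mid × R4/(R3+R4) = 11.00 × 27.0/30.90 = 9.61 V.

V_out ≈ 9.61 V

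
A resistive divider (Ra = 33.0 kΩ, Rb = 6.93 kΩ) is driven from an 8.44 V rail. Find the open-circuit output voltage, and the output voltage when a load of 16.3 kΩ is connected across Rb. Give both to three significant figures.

Open-circuit: V = 8.44 × 6.93/(33.0 + 6.93) = 1.46 V.
With the load, Rb becomes Rb‖R_L = 4.863 kΩ, so V = 8.44 × 4.863/37.86 = 1.08 V.

Unloaded: 1.46 V; loaded: 1.08 V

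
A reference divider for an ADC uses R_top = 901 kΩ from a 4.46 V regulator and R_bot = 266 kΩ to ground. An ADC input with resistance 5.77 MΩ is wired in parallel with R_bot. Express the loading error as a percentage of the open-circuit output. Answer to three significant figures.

The divider's output (Thévenin) resistance is R_top‖R_bot = 205.4 kΩ.
Fractional drop under load = R_th/(R_th + R_L) = 205.4 / (205.4 + 5770) = 0.03437.
So the output falls by 3.44 %.

3.44 %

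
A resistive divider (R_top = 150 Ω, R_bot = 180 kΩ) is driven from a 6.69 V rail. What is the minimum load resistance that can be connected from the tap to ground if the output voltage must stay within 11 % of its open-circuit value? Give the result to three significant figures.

R_L(min) ≈ 1.21 kΩ

Output resistance R_th = R_top‖R_bot = (150 × 180000)/180200 = 149.9 Ω.
The fractional drop is R_th/(R_th + R_L); requiring this ≤ 0.110 gives R_L ≥ R_th(1/0.110 − 1) = 149.9 × 8.091 = 1.21 kΩ.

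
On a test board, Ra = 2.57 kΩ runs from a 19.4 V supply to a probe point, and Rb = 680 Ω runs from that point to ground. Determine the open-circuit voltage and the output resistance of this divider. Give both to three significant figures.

V_th is the open-circuit tap voltage: 19.4 × 680/(2570 + 680) = 4.06 V.
With the supply zeroed, Ra and Rb appear in parallel from the tap: R_th = Ra‖Rb = (2570 × 680)/3250 = 538 Ω.

V_th = 4.06 V, R_th = 538 Ω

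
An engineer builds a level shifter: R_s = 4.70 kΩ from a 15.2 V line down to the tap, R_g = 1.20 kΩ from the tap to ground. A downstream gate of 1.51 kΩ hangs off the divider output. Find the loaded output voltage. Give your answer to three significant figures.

V_out ≈ 1.89 V

The load sits in parallel with R_g: R_g‖R_L = (1.20 × 1.51) / (1.20 + 1.51) = 0.6686 kΩ.
V_out = 15.2 × 0.6686 / (4.70 + 0.6686) = 15.2 × 0.6686/5.369 = 1.89 V.
(Unloaded it would have been 3.09 V.)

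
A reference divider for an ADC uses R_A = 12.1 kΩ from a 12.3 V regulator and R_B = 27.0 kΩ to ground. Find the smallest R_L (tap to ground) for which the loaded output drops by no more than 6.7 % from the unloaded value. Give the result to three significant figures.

Output resistance R_th = R_A‖R_B = (12.1 × 27.0)/39.10 = 8.355 kΩ.
The fractional drop is R_th/(R_th + R_L); requiring this ≤ 0.0670 gives R_L ≥ R_th(1/0.0670 − 1) = 8.355 × 13.93 = 116 kΩ.

R_L(min) ≈ 116 kΩ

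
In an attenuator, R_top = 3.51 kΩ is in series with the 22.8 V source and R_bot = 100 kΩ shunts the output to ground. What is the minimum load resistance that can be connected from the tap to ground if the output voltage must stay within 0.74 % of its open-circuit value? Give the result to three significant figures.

Output resistance R_th = R_top‖R_bot = (3.51 × 100)/103.5 = 3.391 kΩ.
The fractional drop is R_th/(R_th + R_L); requiring this ≤ 0.00740 gives R_L ≥ R_th(1/0.00740 − 1) = 3.391 × 134.1 = 455 kΩ.

R_L(min) ≈ 455 kΩ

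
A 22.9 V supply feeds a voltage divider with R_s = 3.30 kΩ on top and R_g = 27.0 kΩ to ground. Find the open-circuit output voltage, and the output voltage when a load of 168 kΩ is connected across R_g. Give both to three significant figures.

Unloaded: 20.4 V; loaded: 20.1 V

Open-circuit: V = 22.9 × 27.0/(3.30 + 27.0) = 20.4 V.
With the load, R_g becomes R_g‖R_L = 23.26 kΩ, so V = 22.9 × 23.26/26.56 = 20.1 V.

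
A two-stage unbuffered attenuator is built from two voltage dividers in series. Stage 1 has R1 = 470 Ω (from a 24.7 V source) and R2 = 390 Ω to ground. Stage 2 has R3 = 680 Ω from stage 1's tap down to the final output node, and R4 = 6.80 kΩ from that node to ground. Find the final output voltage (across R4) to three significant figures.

V_out ≈ 9.90 V

Stage 2 presents R3+R4 = 7480 Ω as a load on stage 1's tap.
Stage 1's lower leg becomes R2‖(R3+R4) = 370.7 Ω, so V_mid = 24.7 × 370.7/840.7 = 10.89 V.
Stage 2 is itself unloaded: V_out = V_mid × R4/(R3+R4) = 10.89 × 6800/7480 = 9.90 V.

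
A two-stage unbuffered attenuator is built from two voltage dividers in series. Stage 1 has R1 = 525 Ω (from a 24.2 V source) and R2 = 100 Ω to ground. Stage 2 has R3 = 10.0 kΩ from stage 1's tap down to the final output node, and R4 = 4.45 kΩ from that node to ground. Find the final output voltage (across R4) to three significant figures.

V_out ≈ 1.19 V

Stage 2 presents R3+R4 = 14450 Ω as a load on stage 1's tap.
Stage 1's lower leg becomes R2‖(R3+R4) = 99.31 Ω, so V_mid = 24.2 × 99.31/624.3 = 3.850 V.
Stage 2 is itself unloaded: V_out = V_mid × R4/(R3+R4) = 3.850 × 4450/14450 = 1.19 V.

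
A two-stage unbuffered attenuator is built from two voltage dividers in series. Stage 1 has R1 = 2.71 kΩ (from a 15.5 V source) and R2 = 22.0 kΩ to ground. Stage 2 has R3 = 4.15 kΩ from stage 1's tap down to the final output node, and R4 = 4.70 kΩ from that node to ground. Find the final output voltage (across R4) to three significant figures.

Stage 2 presents R3+R4 = 8.850 kΩ as a load on stage 1's tap.
Stage 1's lower leg becomes R2‖(R3+R4) = 6.311 kΩ, so V_mid = 15.5 × 6.311/9.021 = 10.84 V.
Stage 2 is itself unloaded: V_out = V_mid × R4/(R3+R4) = 10.84 × 4.70/8.850 = 5.76 V.

V_out ≈ 5.76 V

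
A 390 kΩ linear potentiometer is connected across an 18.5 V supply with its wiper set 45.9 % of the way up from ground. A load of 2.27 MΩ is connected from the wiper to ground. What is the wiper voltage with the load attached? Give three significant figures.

V ≈ 8.14 V

The wiper splits the pot into (1−α)R = 211.0 kΩ above and αR = 179.0 kΩ below.
Lower section ‖ load = 165.9 kΩ.
V_wiper = 18.5 × 165.9/(211.0 + 165.9) = 8.14 V.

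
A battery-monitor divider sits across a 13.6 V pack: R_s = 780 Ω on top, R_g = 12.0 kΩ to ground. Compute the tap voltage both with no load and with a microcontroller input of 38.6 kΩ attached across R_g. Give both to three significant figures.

Unloaded: 12.8 V; loaded: 12.5 V

Open-circuit: V = 13.6 × 12000/(780 + 12000) = 12.8 V.
With the load, R_g becomes R_g‖R_L = 9154 Ω, so V = 13.6 × 9154/9934 = 12.5 V.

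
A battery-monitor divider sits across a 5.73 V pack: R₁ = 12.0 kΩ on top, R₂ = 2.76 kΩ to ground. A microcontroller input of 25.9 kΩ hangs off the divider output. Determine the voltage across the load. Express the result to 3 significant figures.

V_out ≈ 0.986 V

The load sits in parallel with R₂: R₂‖R_L = (2.76 × 25.9) / (2.76 + 25.9) = 2.494 kΩ.
V_out = 5.73 × 2.494 / (12.0 + 2.494) = 5.73 × 2.494/14.49 = 0.986 V.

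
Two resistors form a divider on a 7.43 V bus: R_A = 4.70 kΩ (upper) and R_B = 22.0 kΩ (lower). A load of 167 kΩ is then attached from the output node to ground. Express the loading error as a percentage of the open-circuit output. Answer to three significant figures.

2.27 %

The divider's output (Thévenin) resistance is R_A‖R_B = 3.873 kΩ.
Fractional drop under load = R_th/(R_th + R_L) = 3.873 / (3.873 + 167) = 0.02266.
So the output falls by 2.27 %.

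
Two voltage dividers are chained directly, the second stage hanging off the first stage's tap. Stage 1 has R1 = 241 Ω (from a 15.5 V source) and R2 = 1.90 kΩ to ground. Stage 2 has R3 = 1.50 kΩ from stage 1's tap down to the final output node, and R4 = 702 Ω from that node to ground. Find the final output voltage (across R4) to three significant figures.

Stage 2 presents R3+R4 = 2202 Ω as a load on stage 1's tap.
Stage 1's lower leg becomes R2‖(R3+R4) = 1020 Ω, so V_mid = 15.5 × 1020/1261 = 12.54 V.
Stage 2 is itself unloaded: V_out = V_mid × R4/(R3+R4) = 12.54 × 702/2202 = 4.00 V.

V_out ≈ 4.00 V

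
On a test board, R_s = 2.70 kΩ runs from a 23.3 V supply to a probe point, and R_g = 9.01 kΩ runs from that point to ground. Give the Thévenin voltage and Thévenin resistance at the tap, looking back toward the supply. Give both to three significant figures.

V_th is the open-circuit tap voltage: 23.3 × 9.01/(2.70 + 9.01) = 17.9 V.
With the supply zeroed, R_s and R_g appear in parallel from the tap: R_th = R_s‖R_g = (2.70 × 9.01)/11.71 = 2.08 kΩ.

V_th = 17.9 V, R_th = 2.08 kΩ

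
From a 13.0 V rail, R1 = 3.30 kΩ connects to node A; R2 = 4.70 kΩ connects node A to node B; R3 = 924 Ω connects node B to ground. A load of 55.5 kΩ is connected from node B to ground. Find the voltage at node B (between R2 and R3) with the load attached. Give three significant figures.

V ≈ 1.33 V

At node B, R3 is in parallel with the load: R3‖R_L = 908.9 Ω.
Below node A the resistance is R2 + (R3‖R_L) = 5609 Ω, so V_A = 13.0 × 5609/8909 = 8.185 V.
Then V_B = V_A × (R3‖R_L)/(R2 + R3‖R_L) = 8.185 × 908.9/5609 = 1.33 V.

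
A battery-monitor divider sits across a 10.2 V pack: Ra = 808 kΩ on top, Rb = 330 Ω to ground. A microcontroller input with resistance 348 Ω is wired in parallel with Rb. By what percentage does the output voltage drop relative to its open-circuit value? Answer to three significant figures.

The divider's output (Thévenin) resistance is Ra‖Rb = 329.9 Ω.
Fractional drop under load = R_th/(R_th + R_L) = 329.9 / (329.9 + 348) = 0.4866.
So the output falls by 48.7 %.

48.7 %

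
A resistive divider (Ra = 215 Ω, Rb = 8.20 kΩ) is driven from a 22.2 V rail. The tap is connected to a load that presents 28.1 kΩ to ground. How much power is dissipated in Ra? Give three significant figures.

Total resistance from the source is Ra + (Rb‖R_L) = 6563 Ω, so I = 22.2/6563 Ω = 3.383 mA.
P = I²·Ra = (3.383 mA)² × 215 Ω = 2.46 mW.

P ≈ 2.46 mW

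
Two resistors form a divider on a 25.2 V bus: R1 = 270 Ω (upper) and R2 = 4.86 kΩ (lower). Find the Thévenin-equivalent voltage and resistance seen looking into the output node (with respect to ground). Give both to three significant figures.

V_th is the open-circuit tap voltage: 25.2 × 4860/(270 + 4860) = 23.9 V.
With the supply zeroed, R1 and R2 appear in parallel from the tap: R_th = R1‖R2 = (270 × 4860)/5130 = 256 Ω.

V_th = 23.9 V, R_th = 256 Ω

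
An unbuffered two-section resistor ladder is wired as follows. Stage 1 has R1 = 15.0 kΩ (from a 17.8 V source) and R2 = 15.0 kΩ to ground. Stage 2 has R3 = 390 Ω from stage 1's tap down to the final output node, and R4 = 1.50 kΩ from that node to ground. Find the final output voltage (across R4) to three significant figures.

V_out ≈ 1.42 V

Stage 2 presents R3+R4 = 1890 Ω as a load on stage 1's tap.
Stage 1's lower leg becomes R2‖(R3+R4) = 1679 Ω, so V_mid = 17.8 × 1679/16680 = 1.791 V.
Stage 2 is itself unloaded: V_out = V_mid × R4/(R3+R4) = 1.791 × 1500/1890 = 1.42 V.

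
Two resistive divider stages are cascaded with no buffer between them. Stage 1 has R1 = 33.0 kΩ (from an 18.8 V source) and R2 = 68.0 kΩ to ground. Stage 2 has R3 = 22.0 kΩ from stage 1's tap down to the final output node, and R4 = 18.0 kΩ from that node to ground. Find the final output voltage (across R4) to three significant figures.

V_out ≈ 3.66 V

Stage 2 presents R3+R4 = 40.00 kΩ as a load on stage 1's tap.
Stage 1's lower leg becomes R2‖(R3+R4) = 25.19 kΩ, so V_mid = 18.8 × 25.19/58.19 = 8.137 V.
Stage 2 is itself unloaded: V_out = V_mid × R4/(R3+R4) = 8.137 × 18.0/40.00 = 3.66 V.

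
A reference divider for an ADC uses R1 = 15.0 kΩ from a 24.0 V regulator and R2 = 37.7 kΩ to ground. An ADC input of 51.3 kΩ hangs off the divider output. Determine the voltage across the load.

The load sits in parallel with R2: R2‖R_L = (37.7 × 51.3) / (37.7 + 51.3) = 21.73 kΩ.
V_out = 24.0 × 21.73 / (15.0 + 21.73) = 24.0 × 21.73/36.73 = 14.2 V.

V_out ≈ 14.2 V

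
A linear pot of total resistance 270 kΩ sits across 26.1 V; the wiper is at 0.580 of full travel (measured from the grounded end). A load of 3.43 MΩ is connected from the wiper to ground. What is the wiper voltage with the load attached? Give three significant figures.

The wiper splits the pot into (1−α)R = 113.4 kΩ above and αR = 156.6 kΩ below.
Lower section ‖ load = 149.8 kΩ.
V_wiper = 26.1 × 149.8/(113.4 + 149.8) = 14.9 V.

V ≈ 14.9 V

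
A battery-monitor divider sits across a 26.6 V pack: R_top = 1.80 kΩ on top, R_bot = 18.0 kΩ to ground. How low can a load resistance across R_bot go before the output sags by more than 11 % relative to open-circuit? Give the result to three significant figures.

Output resistance R_th = R_top‖R_bot = (1.80 × 18.0)/19.80 = 1.636 kΩ.
The fractional drop is R_th/(R_th + R_L); requiring this ≤ 0.110 gives R_L ≥ R_th(1/0.110 − 1) = 1.636 × 8.091 = 13.2 kΩ.

R_L(min) ≈ 13.2 kΩ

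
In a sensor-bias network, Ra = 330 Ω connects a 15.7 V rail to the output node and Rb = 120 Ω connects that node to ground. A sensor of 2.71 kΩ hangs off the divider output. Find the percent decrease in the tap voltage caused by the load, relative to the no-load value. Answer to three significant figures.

3.15 %

The divider's output (Thévenin) resistance is Ra‖Rb = 88.00 Ω.
Fractional drop under load = R_th/(R_th + R_L) = 88.00 / (88.00 + 2710) = 0.03145.
So the output falls by 3.15 %.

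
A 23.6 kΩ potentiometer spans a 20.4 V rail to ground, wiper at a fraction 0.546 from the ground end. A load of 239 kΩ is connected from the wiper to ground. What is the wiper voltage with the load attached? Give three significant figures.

The wiper splits the pot into (1−α)R = 10.71 kΩ above and αR = 12.89 kΩ below.
Lower section ‖ load = 12.23 kΩ.
V_wiper = 20.4 × 12.23/(10.71 + 12.23) = 10.9 V.

V ≈ 10.9 V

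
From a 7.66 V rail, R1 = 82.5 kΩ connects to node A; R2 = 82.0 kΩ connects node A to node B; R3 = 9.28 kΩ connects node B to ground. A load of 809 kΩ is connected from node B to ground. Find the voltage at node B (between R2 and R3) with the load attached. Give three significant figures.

V ≈ 0.405 V

At node B, R3 is in parallel with the load: R3‖R_L = 9.175 kΩ.
Below node A the resistance is R2 + (R3‖R_L) = 91.17 kΩ, so V_A = 7.66 × 91.17/173.7 = 4.021 V.
Then V_B = V_A × (R3‖R_L)/(R2 + R3‖R_L) = 4.021 × 9.175/91.17 = 0.405 V.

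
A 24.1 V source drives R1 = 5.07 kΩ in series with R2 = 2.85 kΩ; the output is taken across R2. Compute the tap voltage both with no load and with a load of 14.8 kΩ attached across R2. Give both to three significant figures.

Open-circuit: V = 24.1 × 2.85/(5.07 + 2.85) = 8.67 V.
With the load, R2 becomes R2‖R_L = 2.390 kΩ, so V = 24.1 × 2.390/7.460 = 7.72 V.

Unloaded: 8.67 V; loaded: 7.72 V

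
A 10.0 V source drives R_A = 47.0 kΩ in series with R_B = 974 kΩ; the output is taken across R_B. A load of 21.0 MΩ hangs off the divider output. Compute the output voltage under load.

The load sits in parallel with R_B: R_B‖R_L = (974 × 21000) / (974 + 21000) = 930.8 kΩ.
V_out = 10.0 × 930.8 / (47.0 + 930.8) = 10.0 × 930.8/977.8 = 9.52 V.
(Unloaded it would have been 9.54 V.)

V_out ≈ 9.52 V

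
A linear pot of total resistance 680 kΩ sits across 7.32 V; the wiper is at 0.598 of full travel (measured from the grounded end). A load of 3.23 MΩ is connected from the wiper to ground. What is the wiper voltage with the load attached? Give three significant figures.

V ≈ 4.17 V

The wiper splits the pot into (1−α)R = 273.4 kΩ above and αR = 406.6 kΩ below.
Lower section ‖ load = 361.2 kΩ.
V_wiper = 7.32 × 361.2/(273.4 + 361.2) = 4.17 V.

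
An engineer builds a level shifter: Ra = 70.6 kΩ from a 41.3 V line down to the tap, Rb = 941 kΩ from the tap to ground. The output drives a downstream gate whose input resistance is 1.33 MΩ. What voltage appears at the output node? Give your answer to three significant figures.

The load sits in parallel with Rb: Rb‖R_L = (941 × 1330) / (941 + 1330) = 551.1 kΩ.
V_out = 41.3 × 551.1 / (70.6 + 551.1) = 41.3 × 551.1/621.7 = 36.6 V.
(Unloaded it would have been 38.4 V.)

V_out ≈ 36.6 V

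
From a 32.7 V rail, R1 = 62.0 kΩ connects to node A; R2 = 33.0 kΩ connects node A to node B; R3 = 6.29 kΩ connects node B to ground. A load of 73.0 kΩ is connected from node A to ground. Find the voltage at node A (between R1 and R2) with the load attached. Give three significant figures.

V ≈ 9.54 V

Below node A the series string R2+R3 = 39.29 kΩ sits in parallel with the 73.0 kΩ load: 25.54 kΩ.
V_A = 32.7 × 25.54/(62.0 + 25.54) = 9.54 V.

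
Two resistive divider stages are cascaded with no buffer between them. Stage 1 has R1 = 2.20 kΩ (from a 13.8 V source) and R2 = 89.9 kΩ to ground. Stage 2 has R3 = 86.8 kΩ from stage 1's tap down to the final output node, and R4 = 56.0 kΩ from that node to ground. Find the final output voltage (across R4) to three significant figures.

V_out ≈ 5.20 V

Stage 2 presents R3+R4 = 142.8 kΩ as a load on stage 1's tap.
Stage 1's lower leg becomes R2‖(R3+R4) = 55.17 kΩ, so V_mid = 13.8 × 55.17/57.37 = 13.27 V.
Stage 2 is itself unloaded: V_out = V_mid × R4/(R3+R4) = 13.27 × 56.0/142.8 = 5.20 V.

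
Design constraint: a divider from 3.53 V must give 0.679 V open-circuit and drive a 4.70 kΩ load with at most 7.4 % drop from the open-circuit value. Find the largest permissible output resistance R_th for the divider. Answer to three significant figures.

R_th ≤ 376 Ω

Loading drop = R_th/(R_th + R_L) ≤ 0.0740, so R_th ≤ R_L · ε/(1−ε) = 4.70 kΩ × 0.0740/0.9260 = 376 Ω.
(Any R1, R2 with R2/(R1+R2) = 0.192 and R1‖R2 ≤ 376 Ω will meet the spec.)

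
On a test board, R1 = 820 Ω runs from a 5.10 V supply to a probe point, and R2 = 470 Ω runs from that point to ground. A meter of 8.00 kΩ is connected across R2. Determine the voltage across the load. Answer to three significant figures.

V_out ≈ 1.79 V

The load sits in parallel with R2: R2‖R_L = (470 × 8000) / (470 + 8000) = 443.9 Ω.
V_out = 5.10 × 443.9 / (820 + 443.9) = 5.10 × 443.9/1264 = 1.79 V.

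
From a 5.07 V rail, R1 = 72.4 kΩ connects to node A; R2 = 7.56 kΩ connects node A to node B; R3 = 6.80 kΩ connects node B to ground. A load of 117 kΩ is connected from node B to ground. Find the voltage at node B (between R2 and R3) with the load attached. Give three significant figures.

V ≈ 0.377 V

At node B, R3 is in parallel with the load: R3‖R_L = 6.426 kΩ.
Below node A the resistance is R2 + (R3‖R_L) = 13.99 kΩ, so V_A = 5.07 × 13.99/86.39 = 0.8209 V.
Then V_B = V_A × (R3‖R_L)/(R2 + R3‖R_L) = 0.8209 × 6.426/13.99 = 0.377 V.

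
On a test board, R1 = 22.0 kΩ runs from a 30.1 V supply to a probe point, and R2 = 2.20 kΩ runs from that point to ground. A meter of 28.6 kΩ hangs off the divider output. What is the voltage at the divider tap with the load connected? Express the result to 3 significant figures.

The load sits in parallel with R2: R2‖R_L = (2.20 × 28.6) / (2.20 + 28.6) = 2.043 kΩ.
V_out = 30.1 × 2.043 / (22.0 + 2.043) = 30.1 × 2.043/24.04 = 2.56 V.

V_out ≈ 2.56 V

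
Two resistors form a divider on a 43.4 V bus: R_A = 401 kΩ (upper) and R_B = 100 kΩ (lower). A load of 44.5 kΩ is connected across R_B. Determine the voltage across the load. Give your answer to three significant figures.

The load sits in parallel with R_B: R_B‖R_L = (100 × 44.5) / (100 + 44.5) = 30.80 kΩ.
V_out = 43.4 × 30.80 / (401 + 30.80) = 43.4 × 30.80/431.8 = 3.10 V.

V_out ≈ 3.10 V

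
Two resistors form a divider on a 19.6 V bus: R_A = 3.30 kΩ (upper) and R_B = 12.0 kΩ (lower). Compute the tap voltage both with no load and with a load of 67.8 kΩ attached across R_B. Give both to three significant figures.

Open-circuit: V = 19.6 × 12.0/(3.30 + 12.0) = 15.4 V.
With the load, R_B becomes R_B‖R_L = 10.20 kΩ, so V = 19.6 × 10.20/13.50 = 14.8 V.

Unloaded: 15.4 V; loaded: 14.8 V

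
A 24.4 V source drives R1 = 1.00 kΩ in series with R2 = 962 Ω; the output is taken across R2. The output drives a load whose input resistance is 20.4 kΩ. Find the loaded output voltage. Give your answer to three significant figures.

The load sits in parallel with R2: R2‖R_L = (962 × 20400) / (962 + 20400) = 918.7 Ω.
V_out = 24.4 × 918.7 / (1000 + 918.7) = 24.4 × 918.7/1919 = 11.7 V.

V_out ≈ 11.7 V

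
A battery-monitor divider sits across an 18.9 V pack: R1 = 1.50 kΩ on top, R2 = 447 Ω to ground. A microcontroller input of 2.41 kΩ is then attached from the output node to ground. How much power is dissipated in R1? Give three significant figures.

Total resistance from the source is R1 + (R2‖R_L) = 1877 Ω, so I = 18.9/1877 Ω = 10.07 mA.
P = I²·R1 = (10.07 mA)² × 1.50 kΩ = 152 mW.

P ≈ 152 mW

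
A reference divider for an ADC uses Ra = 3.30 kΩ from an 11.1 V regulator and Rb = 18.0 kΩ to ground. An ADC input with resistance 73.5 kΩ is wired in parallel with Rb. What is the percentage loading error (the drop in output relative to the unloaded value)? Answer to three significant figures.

The divider's output (Thévenin) resistance is Ra‖Rb = 2.789 kΩ.
Fractional drop under load = R_th/(R_th + R_L) = 2.789 / (2.789 + 73.5) = 0.03655.
So the output falls by 3.66 %.

3.66 %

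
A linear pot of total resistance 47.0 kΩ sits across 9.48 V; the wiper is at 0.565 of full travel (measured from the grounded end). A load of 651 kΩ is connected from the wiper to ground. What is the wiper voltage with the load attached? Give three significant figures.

V ≈ 5.26 V

The wiper splits the pot into (1−α)R = 20.45 kΩ above and αR = 26.55 kΩ below.
Lower section ‖ load = 25.51 kΩ.
V_wiper = 9.48 × 25.51/(20.45 + 25.51) = 5.26 V.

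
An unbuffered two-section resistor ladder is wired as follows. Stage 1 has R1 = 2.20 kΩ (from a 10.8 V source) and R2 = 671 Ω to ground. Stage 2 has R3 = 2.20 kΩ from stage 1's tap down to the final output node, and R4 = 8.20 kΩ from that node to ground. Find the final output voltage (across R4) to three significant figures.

V_out ≈ 1.90 V

Stage 2 presents R3+R4 = 10400 Ω as a load on stage 1's tap.
Stage 1's lower leg becomes R2‖(R3+R4) = 630.3 Ω, so V_mid = 10.8 × 630.3/2830 = 2.405 V.
Stage 2 is itself unloaded: V_out = V_mid × R4/(R3+R4) = 2.405 × 8200/10400 = 1.90 V.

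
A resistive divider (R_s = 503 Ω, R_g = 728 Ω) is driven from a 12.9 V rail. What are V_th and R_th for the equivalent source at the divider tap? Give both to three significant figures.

V_th = 7.63 V, R_th = 297 Ω

V_th is the open-circuit tap voltage: 12.9 × 728/(503 + 728) = 7.63 V.
With the supply zeroed, R_s and R_g appear in parallel from the tap: R_th = R_s‖R_g = (503 × 728)/1231 = 297 Ω.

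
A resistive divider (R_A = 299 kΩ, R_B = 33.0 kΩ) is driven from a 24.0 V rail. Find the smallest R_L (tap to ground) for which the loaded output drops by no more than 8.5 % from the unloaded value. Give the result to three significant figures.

Output resistance R_th = R_A‖R_B = (299 × 33.0)/332.0 = 29.72 kΩ.
The fractional drop is R_th/(R_th + R_L); requiring this ≤ 0.0850 gives R_L ≥ R_th(1/0.0850 − 1) = 29.72 × 10.76 = 320 kΩ.

R_L(min) ≈ 320 kΩ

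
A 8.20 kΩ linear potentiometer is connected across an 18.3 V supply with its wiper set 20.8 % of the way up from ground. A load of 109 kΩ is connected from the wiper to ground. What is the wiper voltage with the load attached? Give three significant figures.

The wiper splits the pot into (1−α)R = 6.494 kΩ above and αR = 1.706 kΩ below.
Lower section ‖ load = 1.679 kΩ.
V_wiper = 18.3 × 1.679/(6.494 + 1.679) = 3.76 V.

V ≈ 3.76 V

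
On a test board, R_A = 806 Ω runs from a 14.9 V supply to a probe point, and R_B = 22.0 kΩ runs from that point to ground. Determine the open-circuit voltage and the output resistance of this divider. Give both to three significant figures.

V_th = 14.4 V, R_th = 778 Ω

V_th is the open-circuit tap voltage: 14.9 × 22000/(806 + 22000) = 14.4 V.
With the supply zeroed, R_A and R_B appear in parallel from the tap: R_th = R_A‖R_B = (806 × 22000)/22810 = 778 Ω.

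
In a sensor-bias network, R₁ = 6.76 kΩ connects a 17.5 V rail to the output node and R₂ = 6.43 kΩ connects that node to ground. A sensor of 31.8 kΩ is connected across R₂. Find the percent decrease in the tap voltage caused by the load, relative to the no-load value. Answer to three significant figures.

Unloaded V = 17.5 × 6.43/13.19 = 8.5311 V.
Loaded: R₂‖R_L = 5.349 kΩ, giving V = 17.5 × 5.349/12.11 = 7.7300 V.
Drop = (8.5311 − 7.7300) / 8.5311 = 9.39 %.

9.39 %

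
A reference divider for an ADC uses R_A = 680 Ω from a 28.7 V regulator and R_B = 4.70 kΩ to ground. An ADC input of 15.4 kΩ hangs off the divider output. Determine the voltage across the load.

V_out ≈ 24.1 V

The load sits in parallel with R_B: R_B‖R_L = (4700 × 15400) / (4700 + 15400) = 3601 Ω.
V_out = 28.7 × 3601 / (680 + 3601) = 28.7 × 3601/4281 = 24.1 V.
(Unloaded it would have been 25.1 V.)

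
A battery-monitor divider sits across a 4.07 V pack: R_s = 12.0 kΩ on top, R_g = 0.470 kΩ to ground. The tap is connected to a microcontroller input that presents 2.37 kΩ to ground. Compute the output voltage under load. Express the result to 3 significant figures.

The load sits in parallel with R_g: R_g‖R_L = (470 × 2370) / (470 + 2370) = 392.2 Ω.
V_out = 4.07 × 392.2 / (12000 + 392.2) = 4.07 × 392.2/12390 = 0.129 V.
(Unloaded it would have been 0.153 V.)

V_out ≈ 0.129 V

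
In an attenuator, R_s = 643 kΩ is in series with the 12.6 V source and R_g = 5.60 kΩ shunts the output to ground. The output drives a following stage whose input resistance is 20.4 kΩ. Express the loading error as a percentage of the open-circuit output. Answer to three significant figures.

Unloaded V = 12.6 × 5.60/648.6 = 0.1088 V.
Loaded: R_g‖R_L = 4.394 kΩ, giving V = 12.6 × 4.394/647.4 = 0.08552 V.
Drop = (0.1088 − 0.08552) / 0.1088 = 21.4 %.

21.4 %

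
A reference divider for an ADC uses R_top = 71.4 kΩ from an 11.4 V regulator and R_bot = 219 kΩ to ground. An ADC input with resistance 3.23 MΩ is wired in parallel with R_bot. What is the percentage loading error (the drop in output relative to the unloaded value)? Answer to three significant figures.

The divider's output (Thévenin) resistance is R_top‖R_bot = 53.85 kΩ.
Fractional drop under load = R_th/(R_th + R_L) = 53.85 / (53.85 + 3230) = 0.01640.
So the output falls by 1.64 %.

1.64 %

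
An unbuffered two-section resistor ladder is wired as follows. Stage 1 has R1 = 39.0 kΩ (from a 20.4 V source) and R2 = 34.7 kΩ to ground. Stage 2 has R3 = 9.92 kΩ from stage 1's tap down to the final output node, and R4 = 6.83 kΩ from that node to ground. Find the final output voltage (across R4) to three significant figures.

V_out ≈ 1.87 V

Stage 2 presents R3+R4 = 16.75 kΩ as a load on stage 1's tap.
Stage 1's lower leg becomes R2‖(R3+R4) = 11.30 kΩ, so V_mid = 20.4 × 11.30/50.30 = 4.582 V.
Stage 2 is itself unloaded: V_out = V_mid × R4/(R3+R4) = 4.582 × 6.83/16.75 = 1.87 V.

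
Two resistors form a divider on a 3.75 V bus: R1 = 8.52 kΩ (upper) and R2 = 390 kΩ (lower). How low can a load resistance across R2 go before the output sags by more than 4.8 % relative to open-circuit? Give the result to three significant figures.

R_L(min) ≈ 165 kΩ

Output resistance R_th = R1‖R2 = (8.52 × 390)/398.5 = 8.338 kΩ.
The fractional drop is R_th/(R_th + R_L); requiring this ≤ 0.0480 gives R_L ≥ R_th(1/0.0480 − 1) = 8.338 × 19.83 = 165 kΩ.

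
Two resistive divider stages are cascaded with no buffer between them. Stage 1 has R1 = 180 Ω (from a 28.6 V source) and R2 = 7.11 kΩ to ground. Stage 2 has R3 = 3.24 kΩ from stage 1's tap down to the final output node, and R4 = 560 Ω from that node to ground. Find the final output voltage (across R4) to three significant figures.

V_out ≈ 3.93 V

Stage 2 presents R3+R4 = 3800 Ω as a load on stage 1's tap.
Stage 1's lower leg becomes R2‖(R3+R4) = 2476 Ω, so V_mid = 28.6 × 2476/2656 = 26.66 V.
Stage 2 is itself unloaded: V_out = V_mid × R4/(R3+R4) = 26.66 × 560/3800 = 3.93 V.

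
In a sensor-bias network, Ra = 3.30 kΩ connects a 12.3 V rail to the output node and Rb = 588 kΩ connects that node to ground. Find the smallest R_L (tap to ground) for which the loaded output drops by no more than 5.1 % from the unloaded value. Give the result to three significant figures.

R_L(min) ≈ 61.1 kΩ

Output resistance R_th = Ra‖Rb = (3.30 × 588)/591.3 = 3.282 kΩ.
The fractional drop is R_th/(R_th + R_L); requiring this ≤ 0.0510 gives R_L ≥ R_th(1/0.0510 − 1) = 3.282 × 18.61 = 61.1 kΩ.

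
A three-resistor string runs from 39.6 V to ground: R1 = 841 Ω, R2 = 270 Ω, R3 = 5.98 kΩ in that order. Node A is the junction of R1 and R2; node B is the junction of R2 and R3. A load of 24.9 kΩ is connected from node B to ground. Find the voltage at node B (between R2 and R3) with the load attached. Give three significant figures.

At node B, R3 is in parallel with the load: R3‖R_L = 4822 Ω.
Below node A the resistance is R2 + (R3‖R_L) = 5092 Ω, so V_A = 39.6 × 5092/5933 = 33.99 V.
Then V_B = V_A × (R3‖R_L)/(R2 + R3‖R_L) = 33.99 × 4822/5092 = 32.2 V.

V ≈ 32.2 V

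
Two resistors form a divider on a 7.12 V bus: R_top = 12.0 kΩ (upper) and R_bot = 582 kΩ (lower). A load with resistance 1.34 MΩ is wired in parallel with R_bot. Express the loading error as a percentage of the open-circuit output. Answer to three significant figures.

0.870 %

The divider's output (Thévenin) resistance is R_top‖R_bot = 11.76 kΩ.
Fractional drop under load = R_th/(R_th + R_L) = 11.76 / (11.76 + 1340) = 0.008698.
So the output falls by 0.870 %.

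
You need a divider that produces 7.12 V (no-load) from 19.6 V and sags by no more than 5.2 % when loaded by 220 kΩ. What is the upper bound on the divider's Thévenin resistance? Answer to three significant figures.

Loading drop = R_th/(R_th + R_L) ≤ 0.0520, so R_th ≤ R_L · ε/(1−ε) = 220 kΩ × 0.0520/0.9480 = 12.1 kΩ.
(Any R1, R2 with R2/(R1+R2) = 0.363 and R1‖R2 ≤ 12.1 kΩ will meet the spec.)

R_th ≤ 12.1 kΩ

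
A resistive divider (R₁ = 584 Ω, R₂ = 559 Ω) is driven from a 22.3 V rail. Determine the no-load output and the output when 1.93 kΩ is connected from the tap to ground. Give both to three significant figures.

Unloaded: 10.9 V; loaded: 9.50 V

Open-circuit: V = 22.3 × 559/(584 + 559) = 10.9 V.
With the load, R₂ becomes R₂‖R_L = 433.5 Ω, so V = 22.3 × 433.5/1017 = 9.50 V.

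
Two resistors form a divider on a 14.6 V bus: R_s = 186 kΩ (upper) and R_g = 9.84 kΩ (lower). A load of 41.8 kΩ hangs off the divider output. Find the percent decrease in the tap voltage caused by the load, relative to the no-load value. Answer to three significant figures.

18.3 %

The divider's output (Thévenin) resistance is R_s‖R_g = 9.346 kΩ.
Fractional drop under load = R_th/(R_th + R_L) = 9.346 / (9.346 + 41.8) = 0.1827.
So the output falls by 18.3 %.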